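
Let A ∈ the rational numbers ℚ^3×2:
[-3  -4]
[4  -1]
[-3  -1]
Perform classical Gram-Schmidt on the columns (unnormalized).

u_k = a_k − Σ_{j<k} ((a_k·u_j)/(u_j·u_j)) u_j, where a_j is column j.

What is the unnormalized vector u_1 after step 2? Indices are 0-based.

Step 1: u_0 = a_0 = (-3, 4, -3).
Step 2: u_1 = a_1 − (11/34)·u_0 = (-103/34, -39/17, -1/34).

u_1 = (-103/34, -39/17, -1/34)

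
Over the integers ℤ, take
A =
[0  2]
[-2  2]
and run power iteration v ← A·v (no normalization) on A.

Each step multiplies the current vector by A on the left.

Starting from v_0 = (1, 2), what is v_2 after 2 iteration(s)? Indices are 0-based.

v_2 = (4, -4)

v_0 = (1, 2).
v_1 = A·v_0 = (4, 2).
v_2 = A·v_1 = (4, -4).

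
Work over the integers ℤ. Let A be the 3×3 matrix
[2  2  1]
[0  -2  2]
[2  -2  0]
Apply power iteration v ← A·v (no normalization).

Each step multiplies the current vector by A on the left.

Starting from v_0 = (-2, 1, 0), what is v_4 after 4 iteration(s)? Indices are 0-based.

v_0 = (-2, 1, 0).
v_1 = A·v_0 = (-2, -2, -6).
v_2 = A·v_1 = (-14, -8, 0).
v_3 = A·v_2 = (-44, 16, -12).
v_4 = A·v_3 = (-68, -56, -120).

v_4 = (-68, -56, -120)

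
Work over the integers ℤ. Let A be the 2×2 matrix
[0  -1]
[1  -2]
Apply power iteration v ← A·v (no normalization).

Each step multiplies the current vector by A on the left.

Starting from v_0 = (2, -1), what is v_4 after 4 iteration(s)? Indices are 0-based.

v_0 = (2, -1).
v_1 = A·v_0 = (1, 4).
v_2 = A·v_1 = (-4, -7).
v_3 = A·v_2 = (7, 10).
v_4 = A·v_3 = (-10, -13).

v_4 = (-10, -13)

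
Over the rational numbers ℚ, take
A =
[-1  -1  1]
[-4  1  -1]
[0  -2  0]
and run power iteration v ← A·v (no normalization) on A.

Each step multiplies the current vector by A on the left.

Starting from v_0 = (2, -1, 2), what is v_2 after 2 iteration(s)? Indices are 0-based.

v_0 = (2, -1, 2).
v_1 = A·v_0 = (1, -11, 2).
v_2 = A·v_1 = (12, -17, 22).

v_2 = (12, -17, 22)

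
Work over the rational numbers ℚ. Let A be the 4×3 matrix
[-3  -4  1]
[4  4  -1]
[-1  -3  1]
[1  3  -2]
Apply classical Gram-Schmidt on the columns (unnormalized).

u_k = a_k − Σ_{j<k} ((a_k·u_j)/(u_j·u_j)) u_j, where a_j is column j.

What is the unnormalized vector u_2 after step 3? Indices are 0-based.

Step 1: u_0 = a_0 = (-3, 4, -1, 1).
Step 2: u_1 = a_1 − (34/27)·u_0 = (-2/9, -28/27, -47/27, 47/27).
Step 3: u_2 = a_2 − (-10/27)·u_0 − (-119/194)·u_1 = (-24/97, -15/97, -85/194, -109/194).

u_2 = (-24/97, -15/97, -85/194, -109/194)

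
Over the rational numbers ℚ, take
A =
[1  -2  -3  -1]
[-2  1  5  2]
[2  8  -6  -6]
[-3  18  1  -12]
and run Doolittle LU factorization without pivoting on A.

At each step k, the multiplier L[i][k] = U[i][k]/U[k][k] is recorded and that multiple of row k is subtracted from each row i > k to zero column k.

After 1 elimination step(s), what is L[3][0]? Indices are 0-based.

L[3][0] = -3

Step 1: pivot at (0,0) is 1.
  row1 ← row1 − (-2)·row0  ⇒  L[1][0]=-2, U row1=(0, -3, -1, 0)
  row2 ← row2 − (2)·row0  ⇒  L[2][0]=2, U row2=(0, 12, 0, -4)
  row3 ← row3 − (-3)·row0  ⇒  L[3][0]=-3, U row3=(0, 12, -8, -15)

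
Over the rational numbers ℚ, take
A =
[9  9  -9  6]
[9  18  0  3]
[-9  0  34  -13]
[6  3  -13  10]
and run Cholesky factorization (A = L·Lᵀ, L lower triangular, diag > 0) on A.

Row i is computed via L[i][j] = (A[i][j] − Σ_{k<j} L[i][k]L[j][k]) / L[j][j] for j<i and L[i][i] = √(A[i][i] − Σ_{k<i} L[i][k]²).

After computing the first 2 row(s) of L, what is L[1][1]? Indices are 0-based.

L[1][1] = 3

Step 1: L[0][0] = √(9) = 3.
  L[1][0] = (9) / L[0][0] = 3.
Step 2: L[1][1] = √(9) = 3.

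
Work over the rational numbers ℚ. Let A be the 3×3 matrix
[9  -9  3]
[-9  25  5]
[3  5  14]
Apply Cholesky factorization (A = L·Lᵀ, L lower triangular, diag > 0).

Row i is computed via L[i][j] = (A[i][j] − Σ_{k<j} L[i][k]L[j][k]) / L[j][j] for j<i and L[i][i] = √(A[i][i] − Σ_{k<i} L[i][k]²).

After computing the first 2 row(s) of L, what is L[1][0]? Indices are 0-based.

L[1][0] = -3

Step 1: L[0][0] = √(9) = 3.
  L[1][0] = (-9) / L[0][0] = -3.
Step 2: L[1][1] = √(16) = 4.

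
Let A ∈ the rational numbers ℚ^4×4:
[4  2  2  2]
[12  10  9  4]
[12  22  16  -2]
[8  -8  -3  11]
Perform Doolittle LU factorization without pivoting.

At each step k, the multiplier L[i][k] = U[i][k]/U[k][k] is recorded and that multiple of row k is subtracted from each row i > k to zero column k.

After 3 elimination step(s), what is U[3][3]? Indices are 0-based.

[col 0] pivot 4
  R1 -= 3*R0 → (0, 4, 3, -2)  (L[1][0] := 3)
  R2 -= 3*R0 → (0, 16, 10, -8)  (L[2][0] := 3)
  R3 -= 2*R0 → (0, -12, -7, 7)  (L[3][0] := 2)
[col 1] pivot 4
  R2 -= 4*R1 → (0, 0, -2, 0)  (L[2][1] := 4)
  R3 -= -3*R1 → (0, 0, 2, 1)  (L[3][1] := -3)
[col 2] pivot -2
  R3 -= -1*R2 → (0, 0, 0, 1)  (L[3][2] := -1)

U[3][3] = 1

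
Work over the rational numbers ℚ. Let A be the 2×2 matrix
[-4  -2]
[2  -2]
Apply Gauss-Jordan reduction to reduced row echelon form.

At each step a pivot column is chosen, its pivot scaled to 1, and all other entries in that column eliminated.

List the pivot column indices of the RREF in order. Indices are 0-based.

pivot(0,0)=-4: scale R0 → (1, 1/2)
  clear (1,0): R1 −= (2)R0 → (0, -3)
pivot(1,1)=-3: scale R1 → (0, 1)
  clear (0,1): R0 −= (1/2)R1 → (1, 0)

pivot columns: 0, 1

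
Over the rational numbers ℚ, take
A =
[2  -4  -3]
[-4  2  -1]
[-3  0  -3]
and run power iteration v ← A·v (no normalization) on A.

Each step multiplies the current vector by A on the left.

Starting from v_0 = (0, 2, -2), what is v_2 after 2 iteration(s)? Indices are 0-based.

v_0 = (0, 2, -2).
v_1 = A·v_0 = (-2, 6, 6).
v_2 = A·v_1 = (-46, 14, -12).

v_2 = (-46, 14, -12)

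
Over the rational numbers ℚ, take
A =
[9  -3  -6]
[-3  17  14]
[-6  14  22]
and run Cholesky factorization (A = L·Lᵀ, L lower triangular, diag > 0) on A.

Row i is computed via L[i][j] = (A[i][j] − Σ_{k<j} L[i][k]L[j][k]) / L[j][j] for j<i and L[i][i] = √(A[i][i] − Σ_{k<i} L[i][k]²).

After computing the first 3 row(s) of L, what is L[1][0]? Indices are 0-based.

L[1][0] = -1

Step 1: L[0][0] = √(9) = 3.
  L[1][0] = (-3) / L[0][0] = -1.
Step 2: L[1][1] = √(16) = 4.
  L[2][0] = (-6) / L[0][0] = -2.
  L[2][1] = (12) / L[1][1] = 3.
Step 3: L[2][2] = √(9) = 3.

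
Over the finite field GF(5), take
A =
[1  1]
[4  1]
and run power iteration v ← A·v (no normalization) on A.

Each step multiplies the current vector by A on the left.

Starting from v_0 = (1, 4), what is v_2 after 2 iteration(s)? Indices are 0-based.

v_0 = (1, 4).
v_1 = A·v_0 = (0, 3).
v_2 = A·v_1 = (3, 3).

v_2 = (3, 3)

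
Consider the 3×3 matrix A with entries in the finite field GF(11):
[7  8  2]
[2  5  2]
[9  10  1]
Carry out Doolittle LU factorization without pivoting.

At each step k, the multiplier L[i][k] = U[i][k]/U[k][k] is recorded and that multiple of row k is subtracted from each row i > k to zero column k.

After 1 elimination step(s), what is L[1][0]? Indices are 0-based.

L[1][0] = 5

Step 1: pivot at (0,0) is 7.
  row1 ← row1 − (5)·row0  ⇒  L[1][0]=5, U row1=(0, 9, 3)
  row2 ← row2 − (6)·row0  ⇒  L[2][0]=6, U row2=(0, 6, 0)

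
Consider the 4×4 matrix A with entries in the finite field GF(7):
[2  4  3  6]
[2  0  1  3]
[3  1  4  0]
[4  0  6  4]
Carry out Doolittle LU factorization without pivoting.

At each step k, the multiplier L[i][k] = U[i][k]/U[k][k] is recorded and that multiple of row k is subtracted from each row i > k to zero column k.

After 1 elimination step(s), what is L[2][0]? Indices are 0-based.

Step 1: pivot at (0,0) is 2.
  row1 ← row1 − (1)·row0  ⇒  L[1][0]=1, U row1=(0, 3, 5, 4)
  row2 ← row2 − (5)·row0  ⇒  L[2][0]=5, U row2=(0, 2, 3, 5)
  row3 ← row3 − (2)·row0  ⇒  L[3][0]=2, U row3=(0, 6, 0, 6)

L[2][0] = 5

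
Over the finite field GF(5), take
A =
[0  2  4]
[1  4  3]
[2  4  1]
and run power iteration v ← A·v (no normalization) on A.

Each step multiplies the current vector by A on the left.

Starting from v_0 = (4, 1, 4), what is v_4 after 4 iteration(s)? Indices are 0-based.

v_0 = (4, 1, 4).
v_1 = A·v_0 = (3, 0, 1).
v_2 = A·v_1 = (4, 1, 2).
v_3 = A·v_2 = (0, 4, 4).
v_4 = A·v_3 = (4, 3, 0).

v_4 = (4, 3, 0)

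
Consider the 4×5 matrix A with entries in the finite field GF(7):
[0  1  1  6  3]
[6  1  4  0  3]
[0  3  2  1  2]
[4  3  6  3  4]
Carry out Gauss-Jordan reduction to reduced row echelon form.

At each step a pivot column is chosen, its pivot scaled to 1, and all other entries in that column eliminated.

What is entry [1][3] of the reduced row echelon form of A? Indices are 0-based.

step 1: exchange rows 0,1
step 1: normalize row 0 (÷6) = (1, 6, 3, 0, 4)
  row 3: subtract 4×row0 = (0, 0, 1, 3, 2)
step 2: normalize row 1 (÷1) = (0, 1, 1, 6, 3)
  row 0: subtract 6×row1 = (1, 0, 4, 6, 0)
  row 2: subtract 3×row1 = (0, 0, 6, 4, 0)
step 3: normalize row 2 (÷6) = (0, 0, 1, 3, 0)
  row 0: subtract 4×row2 = (1, 0, 0, 1, 0)
  row 1: subtract 1×row2 = (0, 1, 0, 3, 3)
  row 3: subtract 1×row2 = (0, 0, 0, 0, 2)
skip col 3 (zero from row 3)
step 4: normalize row 3 (÷2) = (0, 0, 0, 0, 1)
  row 1: subtract 3×row3 = (0, 1, 0, 3, 0)

M[1][3] = 3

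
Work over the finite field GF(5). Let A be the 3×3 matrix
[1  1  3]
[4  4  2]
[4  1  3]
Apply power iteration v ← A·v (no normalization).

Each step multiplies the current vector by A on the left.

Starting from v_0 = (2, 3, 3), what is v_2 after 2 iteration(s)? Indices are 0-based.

v_2 = (0, 0, 2)

v_0 = (2, 3, 3).
v_1 = A·v_0 = (4, 1, 0).
v_2 = A·v_1 = (0, 0, 2).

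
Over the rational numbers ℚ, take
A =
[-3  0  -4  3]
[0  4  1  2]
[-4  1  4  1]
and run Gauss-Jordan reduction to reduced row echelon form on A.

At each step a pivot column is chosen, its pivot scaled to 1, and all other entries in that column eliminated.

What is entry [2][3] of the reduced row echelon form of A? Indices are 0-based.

[1] R0 /= -3  ⇒  (1, 0, 4/3, -1)
     R2 -= -4·R0  ⇒  (0, 1, 28/3, -3)
[2] R1 /= 4  ⇒  (0, 1, 1/4, 1/2)
     R2 -= 1·R1  ⇒  (0, 0, 109/12, -7/2)
[3] R2 /= 109/12  ⇒  (0, 0, 1, -42/109)
     R0 -= 4/3·R2  ⇒  (1, 0, 0, -53/109)
     R1 -= 1/4·R2  ⇒  (0, 1, 0, 65/109)

M[2][3] = -42/109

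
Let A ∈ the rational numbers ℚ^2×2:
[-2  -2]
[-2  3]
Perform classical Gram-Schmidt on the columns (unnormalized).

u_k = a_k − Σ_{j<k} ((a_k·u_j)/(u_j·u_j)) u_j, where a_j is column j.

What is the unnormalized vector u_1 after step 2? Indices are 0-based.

u_1 = (-5/2, 5/2)

Step 1: u_0 = a_0 = (-2, -2).
Step 2: u_1 = a_1 − (-1/4)·u_0 = (-5/2, 5/2).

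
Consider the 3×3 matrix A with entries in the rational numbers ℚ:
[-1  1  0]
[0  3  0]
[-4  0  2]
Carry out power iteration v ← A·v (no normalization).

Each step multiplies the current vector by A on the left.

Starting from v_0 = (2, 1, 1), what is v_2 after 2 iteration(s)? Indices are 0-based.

v_2 = (4, 9, -8)

v_0 = (2, 1, 1).
v_1 = A·v_0 = (-1, 3, -6).
v_2 = A·v_1 = (4, 9, -8).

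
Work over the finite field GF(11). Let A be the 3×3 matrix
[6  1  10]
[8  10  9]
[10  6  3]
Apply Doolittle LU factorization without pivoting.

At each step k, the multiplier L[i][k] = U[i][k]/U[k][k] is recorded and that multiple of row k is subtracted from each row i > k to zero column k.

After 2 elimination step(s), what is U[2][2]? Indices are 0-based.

U[2][2] = 5

[col 0] pivot 6
  R1 -= 5*R0 → (0, 5, 3)  (L[1][0] := 5)
  R2 -= 9*R0 → (0, 8, 1)  (L[2][0] := 9)
[col 1] pivot 5
  R2 -= 6*R1 → (0, 0, 5)  (L[2][1] := 6)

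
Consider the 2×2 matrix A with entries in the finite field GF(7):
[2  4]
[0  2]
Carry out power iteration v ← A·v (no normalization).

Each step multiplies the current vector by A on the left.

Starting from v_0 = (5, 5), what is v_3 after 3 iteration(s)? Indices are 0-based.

v_3 = (0, 5)

v_0 = (5, 5).
v_1 = A·v_0 = (2, 3).
v_2 = A·v_1 = (2, 6).
v_3 = A·v_2 = (0, 5).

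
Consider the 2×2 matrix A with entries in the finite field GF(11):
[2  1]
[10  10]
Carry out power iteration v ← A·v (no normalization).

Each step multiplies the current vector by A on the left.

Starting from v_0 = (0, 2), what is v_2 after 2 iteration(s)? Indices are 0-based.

v_2 = (2, 0)

v_0 = (0, 2).
v_1 = A·v_0 = (2, 9).
v_2 = A·v_1 = (2, 0).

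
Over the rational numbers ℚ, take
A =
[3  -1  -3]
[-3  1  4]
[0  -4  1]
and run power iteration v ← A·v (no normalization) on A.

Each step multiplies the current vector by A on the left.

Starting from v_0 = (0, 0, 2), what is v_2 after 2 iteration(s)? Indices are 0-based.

v_2 = (-32, 34, -30)

v_0 = (0, 0, 2).
v_1 = A·v_0 = (-6, 8, 2).
v_2 = A·v_1 = (-32, 34, -30).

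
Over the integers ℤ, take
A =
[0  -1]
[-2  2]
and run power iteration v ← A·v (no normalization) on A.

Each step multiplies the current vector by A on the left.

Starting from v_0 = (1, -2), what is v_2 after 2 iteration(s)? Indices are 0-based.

v_2 = (6, -16)

v_0 = (1, -2).
v_1 = A·v_0 = (2, -6).
v_2 = A·v_1 = (6, -16).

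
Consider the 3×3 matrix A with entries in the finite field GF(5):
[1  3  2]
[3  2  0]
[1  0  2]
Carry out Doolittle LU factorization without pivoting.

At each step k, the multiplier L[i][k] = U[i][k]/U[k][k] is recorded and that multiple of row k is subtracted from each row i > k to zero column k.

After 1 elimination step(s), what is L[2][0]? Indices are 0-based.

Step 1: pivot at (0,0) is 1.
  row1 ← row1 − (3)·row0  ⇒  L[1][0]=3, U row1=(0, 3, 4)
  row2 ← row2 − (1)·row0  ⇒  L[2][0]=1, U row2=(0, 2, 0)

L[2][0] = 1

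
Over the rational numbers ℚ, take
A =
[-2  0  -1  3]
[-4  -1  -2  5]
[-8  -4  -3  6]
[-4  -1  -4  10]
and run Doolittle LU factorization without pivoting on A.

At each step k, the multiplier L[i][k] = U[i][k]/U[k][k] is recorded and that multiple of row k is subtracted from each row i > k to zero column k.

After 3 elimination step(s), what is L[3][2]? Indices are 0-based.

[col 0] pivot -2
  R1 -= 2*R0 → (0, -1, 0, -1)  (L[1][0] := 2)
  R2 -= 4*R0 → (0, -4, 1, -6)  (L[2][0] := 4)
  R3 -= 2*R0 → (0, -1, -2, 4)  (L[3][0] := 2)
[col 1] pivot -1
  R2 -= 4*R1 → (0, 0, 1, -2)  (L[2][1] := 4)
  R3 -= 1*R1 → (0, 0, -2, 5)  (L[3][1] := 1)
[col 2] pivot 1
  R3 -= -2*R2 → (0, 0, 0, 1)  (L[3][2] := -2)

L[3][2] = -2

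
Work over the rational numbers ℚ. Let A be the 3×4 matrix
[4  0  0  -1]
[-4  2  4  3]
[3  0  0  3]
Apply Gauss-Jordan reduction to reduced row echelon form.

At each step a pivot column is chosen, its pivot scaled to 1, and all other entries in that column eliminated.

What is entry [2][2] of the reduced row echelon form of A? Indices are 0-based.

step 1: normalize row 0 (÷4) = (1, 0, 0, -1/4)
  row 1: subtract -4×row0 = (0, 2, 4, 2)
  row 2: subtract 3×row0 = (0, 0, 0, 15/4)
step 2: normalize row 1 (÷2) = (0, 1, 2, 1)
skip col 2 (zero from row 2)
step 3: normalize row 2 (÷15/4) = (0, 0, 0, 1)
  row 0: subtract -1/4×row2 = (1, 0, 0, 0)
  row 1: subtract 1×row2 = (0, 1, 2, 0)

M[2][2] = 0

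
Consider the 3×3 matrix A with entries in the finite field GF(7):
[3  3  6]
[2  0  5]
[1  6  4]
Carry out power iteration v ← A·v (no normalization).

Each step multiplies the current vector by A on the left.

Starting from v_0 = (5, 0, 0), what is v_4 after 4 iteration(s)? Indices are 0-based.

v_4 = (1, 1, 6)

v_0 = (5, 0, 0).
v_1 = A·v_0 = (1, 3, 5).
v_2 = A·v_1 = (0, 6, 4).
v_3 = A·v_2 = (0, 6, 3).
v_4 = A·v_3 = (1, 1, 6).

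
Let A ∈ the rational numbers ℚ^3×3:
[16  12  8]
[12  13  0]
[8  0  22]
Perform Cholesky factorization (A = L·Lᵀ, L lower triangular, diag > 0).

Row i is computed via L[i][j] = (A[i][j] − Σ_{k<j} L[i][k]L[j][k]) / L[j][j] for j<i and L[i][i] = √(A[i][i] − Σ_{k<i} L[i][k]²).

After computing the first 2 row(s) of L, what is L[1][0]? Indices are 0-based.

L[1][0] = 3

Step 1: L[0][0] = √(16) = 4.
  L[1][0] = (12) / L[0][0] = 3.
Step 2: L[1][1] = √(4) = 2.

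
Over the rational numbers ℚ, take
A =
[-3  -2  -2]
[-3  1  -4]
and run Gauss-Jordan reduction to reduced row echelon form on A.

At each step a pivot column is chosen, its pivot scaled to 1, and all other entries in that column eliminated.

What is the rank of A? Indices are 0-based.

step 1: normalize row 0 (÷-3) = (1, 2/3, 2/3)
  row 1: subtract -3×row0 = (0, 3, -2)
step 2: normalize row 1 (÷3) = (0, 1, -2/3)
  row 0: subtract 2/3×row1 = (1, 0, 10/9)

rank = 2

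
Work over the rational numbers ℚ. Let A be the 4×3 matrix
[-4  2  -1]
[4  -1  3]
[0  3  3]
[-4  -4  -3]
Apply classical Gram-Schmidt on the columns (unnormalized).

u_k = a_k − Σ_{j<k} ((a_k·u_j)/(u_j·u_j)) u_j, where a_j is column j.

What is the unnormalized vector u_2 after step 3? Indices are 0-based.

Step 1: u_0 = a_0 = (-4, 4, 0, -4).
Step 2: u_1 = a_1 − (1/12)·u_0 = (7/3, -4/3, 3, -11/3).
Step 3: u_2 = a_2 − (7/12)·u_0 − (41/89)·u_1 = (23/89, 114/89, 144/89, 91/89).

u_2 = (23/89, 114/89, 144/89, 91/89)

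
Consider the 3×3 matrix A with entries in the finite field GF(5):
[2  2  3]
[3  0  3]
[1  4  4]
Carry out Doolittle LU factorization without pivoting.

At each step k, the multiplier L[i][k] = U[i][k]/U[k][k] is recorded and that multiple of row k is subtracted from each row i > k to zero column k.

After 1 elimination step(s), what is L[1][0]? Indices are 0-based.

L[1][0] = 4

Step 1: pivot at (0,0) is 2.
  row1 ← row1 − (4)·row0  ⇒  L[1][0]=4, U row1=(0, 2, 1)
  row2 ← row2 − (3)·row0  ⇒  L[2][0]=3, U row2=(0, 3, 0)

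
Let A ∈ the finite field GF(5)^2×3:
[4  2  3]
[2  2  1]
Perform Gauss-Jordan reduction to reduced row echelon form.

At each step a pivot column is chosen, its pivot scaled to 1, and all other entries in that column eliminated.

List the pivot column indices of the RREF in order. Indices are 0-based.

pivot columns: 0, 1

[1] R0 /= 4  ⇒  (1, 3, 2)
     R1 -= 2·R0  ⇒  (0, 1, 2)
[2] R1 /= 1  ⇒  (0, 1, 2)
     R0 -= 3·R1  ⇒  (1, 0, 1)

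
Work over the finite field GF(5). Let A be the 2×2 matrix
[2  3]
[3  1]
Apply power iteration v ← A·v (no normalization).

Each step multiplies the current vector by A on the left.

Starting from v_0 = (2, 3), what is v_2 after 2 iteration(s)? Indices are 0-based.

v_0 = (2, 3).
v_1 = A·v_0 = (3, 4).
v_2 = A·v_1 = (3, 3).

v_2 = (3, 3)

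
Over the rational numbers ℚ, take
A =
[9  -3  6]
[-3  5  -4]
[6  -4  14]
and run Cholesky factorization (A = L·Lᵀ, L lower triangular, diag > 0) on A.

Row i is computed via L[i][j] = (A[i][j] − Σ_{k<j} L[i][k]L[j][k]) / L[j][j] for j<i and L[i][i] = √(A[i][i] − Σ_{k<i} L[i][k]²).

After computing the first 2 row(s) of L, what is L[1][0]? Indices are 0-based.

L[1][0] = -1

Step 1: L[0][0] = √(9) = 3.
  L[1][0] = (-3) / L[0][0] = -1.
Step 2: L[1][1] = √(4) = 2.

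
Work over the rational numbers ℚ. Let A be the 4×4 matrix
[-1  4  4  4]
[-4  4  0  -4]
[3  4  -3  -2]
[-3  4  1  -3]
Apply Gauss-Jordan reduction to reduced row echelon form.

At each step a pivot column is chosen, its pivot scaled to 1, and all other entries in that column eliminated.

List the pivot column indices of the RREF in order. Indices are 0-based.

pivot columns: 0, 1, 2, 3

[1] R0 /= -1  ⇒  (1, -4, -4, -4)
     R1 -= -4·R0  ⇒  (0, -12, -16, -20)
     R2 -= 3·R0  ⇒  (0, 16, 9, 10)
     R3 -= -3·R0  ⇒  (0, -8, -11, -15)
[2] R1 /= -12  ⇒  (0, 1, 4/3, 5/3)
     R0 -= -4·R1  ⇒  (1, 0, 4/3, 8/3)
     R2 -= 16·R1  ⇒  (0, 0, -37/3, -50/3)
     R3 -= -8·R1  ⇒  (0, 0, -1/3, -5/3)
[3] R2 /= -37/3  ⇒  (0, 0, 1, 50/37)
     R0 -= 4/3·R2  ⇒  (1, 0, 0, 32/37)
     R1 -= 4/3·R2  ⇒  (0, 1, 0, -5/37)
     R3 -= -1/3·R2  ⇒  (0, 0, 0, -45/37)
[4] R3 /= -45/37  ⇒  (0, 0, 0, 1)
     R0 -= 32/37·R3  ⇒  (1, 0, 0, 0)
     R1 -= -5/37·R3  ⇒  (0, 1, 0, 0)
     R2 -= 50/37·R3  ⇒  (0, 0, 1, 0)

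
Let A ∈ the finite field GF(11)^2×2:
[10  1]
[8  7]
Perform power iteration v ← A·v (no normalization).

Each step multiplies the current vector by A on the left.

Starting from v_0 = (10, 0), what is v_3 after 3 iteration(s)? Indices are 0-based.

v_3 = (5, 10)

v_0 = (10, 0).
v_1 = A·v_0 = (1, 3).
v_2 = A·v_1 = (2, 7).
v_3 = A·v_2 = (5, 10).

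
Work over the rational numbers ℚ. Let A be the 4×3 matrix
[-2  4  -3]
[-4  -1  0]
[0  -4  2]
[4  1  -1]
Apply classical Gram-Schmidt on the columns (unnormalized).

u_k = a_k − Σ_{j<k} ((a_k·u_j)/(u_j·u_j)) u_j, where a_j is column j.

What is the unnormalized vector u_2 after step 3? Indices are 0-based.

Step 1: u_0 = a_0 = (-2, -4, 0, 4).
Step 2: u_1 = a_1 − (0)·u_0 = (4, -1, -4, 1).
Step 3: u_2 = a_2 − (1/18)·u_0 − (-21/34)·u_1 = (-64/153, -121/306, -8/17, -185/306).

u_2 = (-64/153, -121/306, -8/17, -185/306)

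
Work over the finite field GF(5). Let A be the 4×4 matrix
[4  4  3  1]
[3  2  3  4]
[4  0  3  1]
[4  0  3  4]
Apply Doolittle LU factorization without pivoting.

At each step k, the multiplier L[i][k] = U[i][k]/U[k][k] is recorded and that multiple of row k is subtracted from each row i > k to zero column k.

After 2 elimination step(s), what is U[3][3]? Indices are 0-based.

Step 1: pivot at (0,0) is 4.
  row1 ← row1 − (2)·row0  ⇒  L[1][0]=2, U row1=(0, 4, 2, 2)
  row2 ← row2 − (1)·row0  ⇒  L[2][0]=1, U row2=(0, 1, 0, 0)
  row3 ← row3 − (1)·row0  ⇒  L[3][0]=1, U row3=(0, 1, 0, 3)
Step 2: pivot at (1,1) is 4.
  row2 ← row2 − (4)·row1  ⇒  L[2][1]=4, U row2=(0, 0, 2, 2)
  row3 ← row3 − (4)·row1  ⇒  L[3][1]=4, U row3=(0, 0, 2, 0)

U[3][3] = 0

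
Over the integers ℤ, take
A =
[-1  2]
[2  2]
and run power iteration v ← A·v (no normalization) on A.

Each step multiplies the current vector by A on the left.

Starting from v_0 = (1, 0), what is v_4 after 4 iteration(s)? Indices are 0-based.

v_4 = (29, 26)

v_0 = (1, 0).
v_1 = A·v_0 = (-1, 2).
v_2 = A·v_1 = (5, 2).
v_3 = A·v_2 = (-1, 14).
v_4 = A·v_3 = (29, 26).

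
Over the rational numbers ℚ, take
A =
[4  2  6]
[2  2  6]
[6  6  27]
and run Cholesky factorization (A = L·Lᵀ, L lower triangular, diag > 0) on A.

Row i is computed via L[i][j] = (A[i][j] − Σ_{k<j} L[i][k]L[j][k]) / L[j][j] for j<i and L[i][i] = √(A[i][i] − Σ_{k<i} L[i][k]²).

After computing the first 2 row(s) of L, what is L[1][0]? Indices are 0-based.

Step 1: L[0][0] = √(4) = 2.
  L[1][0] = (2) / L[0][0] = 1.
Step 2: L[1][1] = √(1) = 1.

L[1][0] = 1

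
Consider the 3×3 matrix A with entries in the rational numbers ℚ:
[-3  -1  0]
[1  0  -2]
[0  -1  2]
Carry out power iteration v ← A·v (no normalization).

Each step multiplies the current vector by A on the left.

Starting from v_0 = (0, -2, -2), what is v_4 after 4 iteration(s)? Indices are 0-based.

v_4 = (-78, 68, -50)

v_0 = (0, -2, -2).
v_1 = A·v_0 = (2, 4, -2).
v_2 = A·v_1 = (-10, 6, -8).
v_3 = A·v_2 = (24, 6, -22).
v_4 = A·v_3 = (-78, 68, -50).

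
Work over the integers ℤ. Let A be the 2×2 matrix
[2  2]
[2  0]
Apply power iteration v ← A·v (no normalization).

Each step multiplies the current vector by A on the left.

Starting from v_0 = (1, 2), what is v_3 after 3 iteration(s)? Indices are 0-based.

v_3 = (56, 32)

v_0 = (1, 2).
v_1 = A·v_0 = (6, 2).
v_2 = A·v_1 = (16, 12).
v_3 = A·v_2 = (56, 32).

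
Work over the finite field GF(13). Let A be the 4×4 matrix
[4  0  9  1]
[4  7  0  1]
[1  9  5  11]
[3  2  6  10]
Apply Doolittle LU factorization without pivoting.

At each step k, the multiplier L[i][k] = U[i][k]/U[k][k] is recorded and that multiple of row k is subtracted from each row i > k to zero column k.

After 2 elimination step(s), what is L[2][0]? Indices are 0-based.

Step 1: pivot at (0,0) is 4.
  row1 ← row1 − (1)·row0  ⇒  L[1][0]=1, U row1=(0, 7, 4, 0)
  row2 ← row2 − (10)·row0  ⇒  L[2][0]=10, U row2=(0, 9, 6, 1)
  row3 ← row3 − (4)·row0  ⇒  L[3][0]=4, U row3=(0, 2, 9, 6)
Step 2: pivot at (1,1) is 7.
  row2 ← row2 − (5)·row1  ⇒  L[2][1]=5, U row2=(0, 0, 12, 1)
  row3 ← row3 − (4)·row1  ⇒  L[3][1]=4, U row3=(0, 0, 6, 6)

L[2][0] = 10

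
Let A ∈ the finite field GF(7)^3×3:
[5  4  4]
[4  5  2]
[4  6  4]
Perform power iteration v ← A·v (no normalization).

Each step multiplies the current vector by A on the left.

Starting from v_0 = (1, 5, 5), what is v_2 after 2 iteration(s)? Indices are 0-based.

v_2 = (2, 0, 0)

v_0 = (1, 5, 5).
v_1 = A·v_0 = (3, 4, 5).
v_2 = A·v_1 = (2, 0, 0).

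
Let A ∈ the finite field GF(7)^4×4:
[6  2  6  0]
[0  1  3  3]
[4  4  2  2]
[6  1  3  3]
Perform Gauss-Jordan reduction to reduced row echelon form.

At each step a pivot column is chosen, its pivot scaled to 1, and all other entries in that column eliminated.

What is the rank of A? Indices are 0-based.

[1] R0 /= 6  ⇒  (1, 5, 1, 0)
     R2 -= 4·R0  ⇒  (0, 5, 5, 2)
     R3 -= 6·R0  ⇒  (0, 6, 4, 3)
[2] R1 /= 1  ⇒  (0, 1, 3, 3)
     R0 -= 5·R1  ⇒  (1, 0, 0, 6)
     R2 -= 5·R1  ⇒  (0, 0, 4, 1)
     R3 -= 6·R1  ⇒  (0, 0, 0, 6)
[3] R2 /= 4  ⇒  (0, 0, 1, 2)
     R1 -= 3·R2  ⇒  (0, 1, 0, 4)
[4] R3 /= 6  ⇒  (0, 0, 0, 1)
     R0 -= 6·R3  ⇒  (1, 0, 0, 0)
     R1 -= 4·R3  ⇒  (0, 1, 0, 0)
     R2 -= 2·R3  ⇒  (0, 0, 1, 0)

rank = 4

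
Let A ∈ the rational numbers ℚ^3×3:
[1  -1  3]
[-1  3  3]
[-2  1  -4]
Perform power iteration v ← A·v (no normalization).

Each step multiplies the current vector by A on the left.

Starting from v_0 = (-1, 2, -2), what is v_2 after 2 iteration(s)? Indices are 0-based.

v_2 = (26, 48, -29)

v_0 = (-1, 2, -2).
v_1 = A·v_0 = (-9, 1, 12).
v_2 = A·v_1 = (26, 48, -29).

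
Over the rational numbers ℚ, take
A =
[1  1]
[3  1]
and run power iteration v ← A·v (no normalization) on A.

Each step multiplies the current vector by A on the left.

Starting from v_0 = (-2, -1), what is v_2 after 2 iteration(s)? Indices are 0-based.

v_2 = (-10, -16)

v_0 = (-2, -1).
v_1 = A·v_0 = (-3, -7).
v_2 = A·v_1 = (-10, -16).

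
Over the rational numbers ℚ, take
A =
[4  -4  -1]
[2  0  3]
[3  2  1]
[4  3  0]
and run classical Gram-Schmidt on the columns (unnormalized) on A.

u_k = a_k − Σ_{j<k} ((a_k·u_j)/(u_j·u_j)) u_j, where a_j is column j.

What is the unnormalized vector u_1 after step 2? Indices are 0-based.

u_1 = (-188/45, -4/45, 28/15, 127/45)

Step 1: u_0 = a_0 = (4, 2, 3, 4).
Step 2: u_1 = a_1 − (2/45)·u_0 = (-188/45, -4/45, 28/15, 127/45).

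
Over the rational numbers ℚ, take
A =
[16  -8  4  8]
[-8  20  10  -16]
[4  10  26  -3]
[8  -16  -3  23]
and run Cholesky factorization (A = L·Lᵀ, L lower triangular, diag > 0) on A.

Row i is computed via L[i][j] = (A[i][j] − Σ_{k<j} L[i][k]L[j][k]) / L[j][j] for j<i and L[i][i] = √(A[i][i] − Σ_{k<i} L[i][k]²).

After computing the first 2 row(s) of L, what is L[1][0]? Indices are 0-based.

L[1][0] = -2

Step 1: L[0][0] = √(16) = 4.
  L[1][0] = (-8) / L[0][0] = -2.
Step 2: L[1][1] = √(16) = 4.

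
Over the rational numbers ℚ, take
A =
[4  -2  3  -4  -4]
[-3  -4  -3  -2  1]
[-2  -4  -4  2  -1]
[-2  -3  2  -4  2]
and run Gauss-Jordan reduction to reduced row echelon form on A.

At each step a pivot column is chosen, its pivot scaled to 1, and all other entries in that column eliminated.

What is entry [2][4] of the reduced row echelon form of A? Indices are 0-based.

[1] R0 /= 4  ⇒  (1, -1/2, 3/4, -1, -1)
     R1 -= -3·R0  ⇒  (0, -11/2, -3/4, -5, -2)
     R2 -= -2·R0  ⇒  (0, -5, -5/2, 0, -3)
     R3 -= -2·R0  ⇒  (0, -4, 7/2, -6, 0)
[2] R1 /= -11/2  ⇒  (0, 1, 3/22, 10/11, 4/11)
     R0 -= -1/2·R1  ⇒  (1, 0, 9/11, -6/11, -9/11)
     R2 -= -5·R1  ⇒  (0, 0, -20/11, 50/11, -13/11)
     R3 -= -4·R1  ⇒  (0, 0, 89/22, -26/11, 16/11)
[3] R2 /= -20/11  ⇒  (0, 0, 1, -5/2, 13/20)
     R0 -= 9/11·R2  ⇒  (1, 0, 0, 3/2, -27/20)
     R1 -= 3/22·R2  ⇒  (0, 1, 0, 5/4, 11/40)
     R3 -= 89/22·R2  ⇒  (0, 0, 0, 31/4, -47/40)
[4] R3 /= 31/4  ⇒  (0, 0, 0, 1, -47/310)
     R0 -= 3/2·R3  ⇒  (1, 0, 0, 0, -174/155)
     R1 -= 5/4·R3  ⇒  (0, 1, 0, 0, 72/155)
     R2 -= -5/2·R3  ⇒  (0, 0, 1, 0, 42/155)

M[2][4] = 42/155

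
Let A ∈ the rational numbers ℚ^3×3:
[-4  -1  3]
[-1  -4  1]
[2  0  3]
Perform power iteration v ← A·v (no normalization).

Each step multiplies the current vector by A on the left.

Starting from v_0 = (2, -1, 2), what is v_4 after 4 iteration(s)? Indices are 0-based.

v_4 = (538, 103, 370)

v_0 = (2, -1, 2).
v_1 = A·v_0 = (-1, 4, 10).
v_2 = A·v_1 = (30, -5, 28).
v_3 = A·v_2 = (-31, 18, 144).
v_4 = A·v_3 = (538, 103, 370).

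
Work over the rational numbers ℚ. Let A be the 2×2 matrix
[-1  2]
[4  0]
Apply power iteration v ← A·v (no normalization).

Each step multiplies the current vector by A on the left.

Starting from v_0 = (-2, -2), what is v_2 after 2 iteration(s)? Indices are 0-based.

v_0 = (-2, -2).
v_1 = A·v_0 = (-2, -8).
v_2 = A·v_1 = (-14, -8).

v_2 = (-14, -8)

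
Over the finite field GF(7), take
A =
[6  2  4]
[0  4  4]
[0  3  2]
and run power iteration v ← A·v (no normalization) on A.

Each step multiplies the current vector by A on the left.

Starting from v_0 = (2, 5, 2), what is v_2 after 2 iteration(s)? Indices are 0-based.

v_0 = (2, 5, 2).
v_1 = A·v_0 = (2, 0, 5).
v_2 = A·v_1 = (4, 6, 3).

v_2 = (4, 6, 3)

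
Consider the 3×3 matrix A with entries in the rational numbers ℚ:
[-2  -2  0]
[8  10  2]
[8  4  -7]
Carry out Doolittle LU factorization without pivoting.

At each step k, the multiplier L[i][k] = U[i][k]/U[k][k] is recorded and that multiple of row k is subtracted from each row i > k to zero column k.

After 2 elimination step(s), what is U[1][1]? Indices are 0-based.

[col 0] pivot -2
  R1 -= -4*R0 → (0, 2, 2)  (L[1][0] := -4)
  R2 -= -4*R0 → (0, -4, -7)  (L[2][0] := -4)
[col 1] pivot 2
  R2 -= -2*R1 → (0, 0, -3)  (L[2][1] := -2)

U[1][1] = 2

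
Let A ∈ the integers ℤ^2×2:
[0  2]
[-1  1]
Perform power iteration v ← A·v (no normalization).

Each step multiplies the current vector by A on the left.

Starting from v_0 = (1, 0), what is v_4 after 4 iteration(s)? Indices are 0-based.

v_4 = (2, 3)

v_0 = (1, 0).
v_1 = A·v_0 = (0, -1).
v_2 = A·v_1 = (-2, -1).
v_3 = A·v_2 = (-2, 1).
v_4 = A·v_3 = (2, 3).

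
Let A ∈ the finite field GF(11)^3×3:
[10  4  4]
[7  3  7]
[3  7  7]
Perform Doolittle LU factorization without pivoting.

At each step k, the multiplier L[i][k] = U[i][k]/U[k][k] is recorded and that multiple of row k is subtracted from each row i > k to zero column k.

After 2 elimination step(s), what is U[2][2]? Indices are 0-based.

[col 0] pivot 10
  R1 -= 4*R0 → (0, 9, 2)  (L[1][0] := 4)
  R2 -= 8*R0 → (0, 8, 8)  (L[2][0] := 8)
[col 1] pivot 9
  R2 -= 7*R1 → (0, 0, 5)  (L[2][1] := 7)

U[2][2] = 5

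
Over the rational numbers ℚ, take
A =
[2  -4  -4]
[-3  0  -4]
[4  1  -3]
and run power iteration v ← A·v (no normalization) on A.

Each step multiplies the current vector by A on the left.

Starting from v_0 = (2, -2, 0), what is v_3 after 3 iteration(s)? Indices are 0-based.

v_3 = (192, -168, -36)

v_0 = (2, -2, 0).
v_1 = A·v_0 = (12, -6, 6).
v_2 = A·v_1 = (24, -60, 24).
v_3 = A·v_2 = (192, -168, -36).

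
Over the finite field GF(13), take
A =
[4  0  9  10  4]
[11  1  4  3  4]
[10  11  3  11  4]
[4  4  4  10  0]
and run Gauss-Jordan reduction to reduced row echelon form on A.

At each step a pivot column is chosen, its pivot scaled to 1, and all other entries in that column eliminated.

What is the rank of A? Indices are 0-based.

rank = 4

[1] R0 /= 4  ⇒  (1, 0, 12, 9, 1)
     R1 -= 11·R0  ⇒  (0, 1, 2, 8, 6)
     R2 -= 10·R0  ⇒  (0, 11, 0, 12, 7)
     R3 -= 4·R0  ⇒  (0, 4, 8, 0, 9)
[2] R1 /= 1  ⇒  (0, 1, 2, 8, 6)
     R2 -= 11·R1  ⇒  (0, 0, 4, 2, 6)
     R3 -= 4·R1  ⇒  (0, 0, 0, 7, 11)
[3] R2 /= 4  ⇒  (0, 0, 1, 7, 8)
     R0 -= 12·R2  ⇒  (1, 0, 0, 3, 9)
     R1 -= 2·R2  ⇒  (0, 1, 0, 7, 3)
[4] R3 /= 7  ⇒  (0, 0, 0, 1, 9)
     R0 -= 3·R3  ⇒  (1, 0, 0, 0, 8)
     R1 -= 7·R3  ⇒  (0, 1, 0, 0, 5)
     R2 -= 7·R3  ⇒  (0, 0, 1, 0, 10)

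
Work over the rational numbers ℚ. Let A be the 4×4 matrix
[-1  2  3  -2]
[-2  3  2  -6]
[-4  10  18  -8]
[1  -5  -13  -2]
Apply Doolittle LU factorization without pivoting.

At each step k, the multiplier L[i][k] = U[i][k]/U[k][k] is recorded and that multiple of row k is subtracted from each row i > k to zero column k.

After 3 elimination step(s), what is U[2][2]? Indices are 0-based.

[col 0] pivot -1
  R1 -= 2*R0 → (0, -1, -4, -2)  (L[1][0] := 2)
  R2 -= 4*R0 → (0, 2, 6, 0)  (L[2][0] := 4)
  R3 -= -1*R0 → (0, -3, -10, -4)  (L[3][0] := -1)
[col 1] pivot -1
  R2 -= -2*R1 → (0, 0, -2, -4)  (L[2][1] := -2)
  R3 -= 3*R1 → (0, 0, 2, 2)  (L[3][1] := 3)
[col 2] pivot -2
  R3 -= -1*R2 → (0, 0, 0, -2)  (L[3][2] := -1)

U[2][2] = -2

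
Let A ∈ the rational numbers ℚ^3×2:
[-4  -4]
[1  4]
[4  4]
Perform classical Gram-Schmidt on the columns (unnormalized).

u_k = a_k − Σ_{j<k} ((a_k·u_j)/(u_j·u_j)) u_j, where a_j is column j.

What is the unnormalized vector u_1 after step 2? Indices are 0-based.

Step 1: u_0 = a_0 = (-4, 1, 4).
Step 2: u_1 = a_1 − (12/11)·u_0 = (4/11, 32/11, -4/11).

u_1 = (4/11, 32/11, -4/11)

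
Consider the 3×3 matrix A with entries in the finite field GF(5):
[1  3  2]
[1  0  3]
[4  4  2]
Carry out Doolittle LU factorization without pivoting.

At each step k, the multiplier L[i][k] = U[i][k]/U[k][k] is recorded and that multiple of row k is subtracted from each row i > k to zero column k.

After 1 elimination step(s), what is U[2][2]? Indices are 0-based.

U[2][2] = 4

[col 0] pivot 1
  R1 -= 1*R0 → (0, 2, 1)  (L[1][0] := 1)
  R2 -= 4*R0 → (0, 2, 4)  (L[2][0] := 4)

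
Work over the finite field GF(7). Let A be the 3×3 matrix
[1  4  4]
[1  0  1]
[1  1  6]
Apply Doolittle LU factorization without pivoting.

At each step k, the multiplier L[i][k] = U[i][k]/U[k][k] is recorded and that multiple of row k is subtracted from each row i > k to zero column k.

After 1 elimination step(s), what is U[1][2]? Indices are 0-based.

[col 0] pivot 1
  R1 -= 1*R0 → (0, 3, 4)  (L[1][0] := 1)
  R2 -= 1*R0 → (0, 4, 2)  (L[2][0] := 1)

U[1][2] = 4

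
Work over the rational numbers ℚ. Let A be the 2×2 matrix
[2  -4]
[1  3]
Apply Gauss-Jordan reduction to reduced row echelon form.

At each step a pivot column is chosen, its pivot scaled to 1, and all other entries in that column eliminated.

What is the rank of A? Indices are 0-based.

pivot(0,0)=2: scale R0 → (1, -2)
  clear (1,0): R1 −= (1)R0 → (0, 5)
pivot(1,1)=5: scale R1 → (0, 1)
  clear (0,1): R0 −= (-2)R1 → (1, 0)

rank = 2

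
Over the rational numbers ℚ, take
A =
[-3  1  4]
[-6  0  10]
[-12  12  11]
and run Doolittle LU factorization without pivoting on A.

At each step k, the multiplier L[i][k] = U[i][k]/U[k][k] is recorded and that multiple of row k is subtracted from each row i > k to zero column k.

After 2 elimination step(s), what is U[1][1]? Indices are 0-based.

U[1][1] = -2

[col 0] pivot -3
  R1 -= 2*R0 → (0, -2, 2)  (L[1][0] := 2)
  R2 -= 4*R0 → (0, 8, -5)  (L[2][0] := 4)
[col 1] pivot -2
  R2 -= -4*R1 → (0, 0, 3)  (L[2][1] := -4)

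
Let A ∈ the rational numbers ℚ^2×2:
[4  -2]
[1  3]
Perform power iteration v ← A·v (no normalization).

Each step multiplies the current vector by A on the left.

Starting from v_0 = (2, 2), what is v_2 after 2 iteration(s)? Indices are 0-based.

v_0 = (2, 2).
v_1 = A·v_0 = (4, 8).
v_2 = A·v_1 = (0, 28).

v_2 = (0, 28)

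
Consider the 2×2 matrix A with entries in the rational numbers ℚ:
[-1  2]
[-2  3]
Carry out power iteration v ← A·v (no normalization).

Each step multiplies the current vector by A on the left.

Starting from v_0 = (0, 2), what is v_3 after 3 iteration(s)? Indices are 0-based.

v_0 = (0, 2).
v_1 = A·v_0 = (4, 6).
v_2 = A·v_1 = (8, 10).
v_3 = A·v_2 = (12, 14).

v_3 = (12, 14)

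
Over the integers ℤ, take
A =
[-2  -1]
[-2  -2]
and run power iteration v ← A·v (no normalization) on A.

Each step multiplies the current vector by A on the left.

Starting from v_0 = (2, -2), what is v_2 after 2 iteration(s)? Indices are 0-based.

v_0 = (2, -2).
v_1 = A·v_0 = (-2, 0).
v_2 = A·v_1 = (4, 4).

v_2 = (4, 4)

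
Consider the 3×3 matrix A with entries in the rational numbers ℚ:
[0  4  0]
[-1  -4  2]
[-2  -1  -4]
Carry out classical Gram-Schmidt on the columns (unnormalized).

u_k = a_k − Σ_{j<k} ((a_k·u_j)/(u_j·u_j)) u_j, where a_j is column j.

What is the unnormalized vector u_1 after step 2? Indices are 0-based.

Step 1: u_0 = a_0 = (0, -1, -2).
Step 2: u_1 = a_1 − (6/5)·u_0 = (4, -14/5, 7/5).

u_1 = (4, -14/5, 7/5)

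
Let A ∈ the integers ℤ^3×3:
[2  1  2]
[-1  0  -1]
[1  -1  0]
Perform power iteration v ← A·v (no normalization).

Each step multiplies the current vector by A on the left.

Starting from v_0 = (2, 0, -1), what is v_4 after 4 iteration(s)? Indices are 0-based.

v_0 = (2, 0, -1).
v_1 = A·v_0 = (2, -1, 2).
v_2 = A·v_1 = (7, -4, 3).
v_3 = A·v_2 = (16, -10, 11).
v_4 = A·v_3 = (44, -27, 26).

v_4 = (44, -27, 26)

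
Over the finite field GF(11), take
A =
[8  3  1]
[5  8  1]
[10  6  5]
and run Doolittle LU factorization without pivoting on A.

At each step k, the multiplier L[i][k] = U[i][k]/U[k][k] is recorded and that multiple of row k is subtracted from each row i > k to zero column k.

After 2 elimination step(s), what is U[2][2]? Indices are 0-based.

k=0: U[0][0]=8
  eliminate (1,0): mult=2, new row 1: (0, 2, 10); set L[1][0]=2
  eliminate (2,0): mult=4, new row 2: (0, 5, 1); set L[2][0]=4
k=1: U[1][1]=2
  eliminate (2,1): mult=8, new row 2: (0, 0, 9); set L[2][1]=8

U[2][2] = 9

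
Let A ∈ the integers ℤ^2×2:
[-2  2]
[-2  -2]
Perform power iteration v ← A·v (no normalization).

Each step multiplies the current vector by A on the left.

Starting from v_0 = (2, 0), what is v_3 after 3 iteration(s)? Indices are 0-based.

v_0 = (2, 0).
v_1 = A·v_0 = (-4, -4).
v_2 = A·v_1 = (0, 16).
v_3 = A·v_2 = (32, -32).

v_3 = (32, -32)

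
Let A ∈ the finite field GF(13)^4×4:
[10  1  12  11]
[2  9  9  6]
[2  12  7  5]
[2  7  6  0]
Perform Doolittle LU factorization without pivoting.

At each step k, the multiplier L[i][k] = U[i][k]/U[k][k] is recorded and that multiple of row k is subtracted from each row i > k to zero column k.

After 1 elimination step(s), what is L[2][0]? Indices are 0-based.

k=0: U[0][0]=10
  eliminate (1,0): mult=8, new row 1: (0, 1, 4, 9); set L[1][0]=8
  eliminate (2,0): mult=8, new row 2: (0, 4, 2, 8); set L[2][0]=8
  eliminate (3,0): mult=8, new row 3: (0, 12, 1, 3); set L[3][0]=8

L[2][0] = 8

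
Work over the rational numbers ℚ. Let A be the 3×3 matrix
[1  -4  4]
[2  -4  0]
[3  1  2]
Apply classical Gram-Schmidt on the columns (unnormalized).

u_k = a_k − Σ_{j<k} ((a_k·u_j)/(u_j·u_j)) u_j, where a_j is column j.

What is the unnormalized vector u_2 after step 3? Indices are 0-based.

Step 1: u_0 = a_0 = (1, 2, 3).
Step 2: u_1 = a_1 − (-9/14)·u_0 = (-47/14, -19/7, 41/14).
Step 3: u_2 = a_2 − (5/7)·u_0 − (-106/381)·u_1 = (896/381, -832/381, 256/381).

u_2 = (896/381, -832/381, 256/381)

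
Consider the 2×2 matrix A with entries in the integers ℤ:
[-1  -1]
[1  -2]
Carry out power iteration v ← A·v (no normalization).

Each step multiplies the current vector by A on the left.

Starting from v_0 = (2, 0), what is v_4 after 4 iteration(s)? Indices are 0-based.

v_4 = (-18, -18)

v_0 = (2, 0).
v_1 = A·v_0 = (-2, 2).
v_2 = A·v_1 = (0, -6).
v_3 = A·v_2 = (6, 12).
v_4 = A·v_3 = (-18, -18).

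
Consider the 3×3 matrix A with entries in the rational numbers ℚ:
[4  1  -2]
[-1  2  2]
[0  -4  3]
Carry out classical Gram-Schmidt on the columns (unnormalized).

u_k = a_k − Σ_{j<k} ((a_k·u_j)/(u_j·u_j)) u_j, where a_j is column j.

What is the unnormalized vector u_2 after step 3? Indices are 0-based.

u_2 = (204/353, 816/353, 459/353)

Step 1: u_0 = a_0 = (4, -1, 0).
Step 2: u_1 = a_1 − (2/17)·u_0 = (9/17, 36/17, -4).
Step 3: u_2 = a_2 − (-10/17)·u_0 − (-150/353)·u_1 = (204/353, 816/353, 459/353).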